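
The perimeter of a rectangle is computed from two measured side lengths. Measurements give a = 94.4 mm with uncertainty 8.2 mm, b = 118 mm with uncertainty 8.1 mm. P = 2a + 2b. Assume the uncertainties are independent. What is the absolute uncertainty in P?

23.1 mm

P is a linear combination, so absolute uncertainties add in quadrature:
  (2·δa)² = 269;  (2·δb)² = 262
δP = √(531) = 23.1 mm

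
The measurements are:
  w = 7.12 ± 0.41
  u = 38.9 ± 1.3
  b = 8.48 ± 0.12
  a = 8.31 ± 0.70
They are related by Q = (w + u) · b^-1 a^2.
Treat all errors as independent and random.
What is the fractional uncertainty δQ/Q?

0.172

Let h = w + u = 46.0. δh = √(δw² + δu²) = √(0.168 + 1.69) = 1.36, so δh/h = 0.0296.
Q is then a monomial in h, b, a:
δQ/Q = √((δh/h)² + (-1·δb/b)² + (2·δa/a)²) = √(0.000877 + 0.000200 + 0.0284) = 0.172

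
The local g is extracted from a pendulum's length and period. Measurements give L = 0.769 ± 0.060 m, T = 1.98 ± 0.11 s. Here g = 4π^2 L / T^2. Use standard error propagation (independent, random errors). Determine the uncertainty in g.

g is a product of powers, so relative uncertainties combine in quadrature:
  (1·δL/L)² = (1×0.0780)² = 0.00609;  (-2·δT/T)² = (-2×0.0556)² = 0.0123
δg/g = √(0.0184) = 0.136
g = 7.74 m/s^2, so δg = 0.136 × 7.74 = 1.05 m/s^2.

1.05 m/s^2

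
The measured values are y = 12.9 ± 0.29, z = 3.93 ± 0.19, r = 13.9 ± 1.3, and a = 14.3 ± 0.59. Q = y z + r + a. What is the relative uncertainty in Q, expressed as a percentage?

3.87%

Let p = y·z = 50.7. δp/p = √((1·δy/y)² + (1·δz/z)²) = √(0.000505 + 0.00234) = 0.0533, so δp = 2.70.
Q = p + r + a: δQ = √(δp² + δr² + δa²) = √(7.31 + 1.69 + 0.348) = 3.06
Q = 78.9, so δQ/Q = 3.06/78.9 = 0.0387.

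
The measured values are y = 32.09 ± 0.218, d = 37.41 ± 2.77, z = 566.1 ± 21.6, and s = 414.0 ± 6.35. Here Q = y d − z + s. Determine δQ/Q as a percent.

Let p = y·d = 1200. δp/p = √((1·δy/y)² + (1·δd/d)²) = √(4.62e-05 + 0.00548) = 0.0744, so δp = 89.3.
Q = p − z + s: δQ = √(δp² + δz² + δs²) = √(7970 + 467 + 40.3) = 92.1
Q = 1048, so δQ/Q = 92.1/1048 = 0.0878.

8.78%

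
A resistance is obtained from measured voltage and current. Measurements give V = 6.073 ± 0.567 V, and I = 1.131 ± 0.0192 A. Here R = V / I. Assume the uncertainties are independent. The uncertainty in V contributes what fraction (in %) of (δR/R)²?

(δR/R)² = (1·δV/V)² + (-1·δI/I)²
  V term: (1×0.0934)² = 0.00872
  I term: (-1×0.0170)² = 0.000288
Total = 0.00901. Share from V = 0.00872/0.00901 = 0.968.

96.8%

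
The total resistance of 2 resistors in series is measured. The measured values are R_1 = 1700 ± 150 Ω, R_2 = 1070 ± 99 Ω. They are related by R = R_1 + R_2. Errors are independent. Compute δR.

180 Ω

R is a linear combination, so absolute uncertainties add in quadrature:
  (δR_1)² = 22500;  (δR_2)² = 9800
δR = √(32300) = 180 Ω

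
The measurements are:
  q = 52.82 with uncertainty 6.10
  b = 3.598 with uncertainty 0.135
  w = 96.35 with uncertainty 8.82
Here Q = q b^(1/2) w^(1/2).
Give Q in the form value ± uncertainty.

983.5 ± 124

Relative error in a monomial: (δQ/Q)² = Σ (nᵢ · δxᵢ/xᵢ)².
  (1·δq/q)² = (1×0.115)² = 0.0133;  (½·δb/b)² = (0.5×0.0375)² = 0.000352;  (½·δw/w)² = (0.5×0.0915)² = 0.00209
δQ/Q = √(0.0158) = 0.126
Q = 983.5, so δQ = 0.126 × 983.5 = 124.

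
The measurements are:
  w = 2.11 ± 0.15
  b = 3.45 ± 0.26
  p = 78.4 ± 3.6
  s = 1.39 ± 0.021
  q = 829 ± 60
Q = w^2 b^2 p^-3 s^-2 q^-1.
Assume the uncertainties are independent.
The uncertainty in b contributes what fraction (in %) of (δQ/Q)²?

33.4%

(δQ/Q)² = (2·δw/w)² + (2·δb/b)² + (-3·δp/p)² + (-2·δs/s)² + (-1·δq/q)²
  w term: (2×0.0711)² = 0.0202
  b term: (2×0.0754)² = 0.0227
  p term: (-3×0.0459)² = 0.0190
  s term: (-2×0.0151)² = 0.000913
  q term: (-1×0.0724)² = 0.00524
Total = 0.0681. Share from b = 0.0227/0.0681 = 0.334.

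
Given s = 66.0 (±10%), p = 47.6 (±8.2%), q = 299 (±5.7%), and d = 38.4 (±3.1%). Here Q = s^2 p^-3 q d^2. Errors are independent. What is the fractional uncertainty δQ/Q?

Products/powers → add relative errors in quadrature, weighted by exponent:
  (2·δs/s)² = (2×0.100)² = 0.0400;  (-3·δp/p)² = (-3×0.0820)² = 0.0605;  (1·δq/q)² = (1×0.0570)² = 0.00325;  (2·δd/d)² = (2×0.0310)² = 0.00384
δQ/Q = √(0.108) = 0.328

0.328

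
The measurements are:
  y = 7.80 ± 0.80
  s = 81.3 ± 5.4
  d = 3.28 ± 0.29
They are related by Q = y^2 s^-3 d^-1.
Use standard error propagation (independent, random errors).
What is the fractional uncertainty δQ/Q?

0.299

Since Q is a product/quotient, work with relative uncertainties:
  (2·δy/y)² = (2×0.103)² = 0.0421;  (-3·δs/s)² = (-3×0.0664)² = 0.0397;  (-1·δd/d)² = (-1×0.0884)² = 0.00782
δQ/Q = √(0.0896) = 0.299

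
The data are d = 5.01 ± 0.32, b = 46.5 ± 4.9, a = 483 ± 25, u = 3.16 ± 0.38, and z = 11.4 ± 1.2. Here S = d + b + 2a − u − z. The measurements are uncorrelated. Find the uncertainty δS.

S is a linear combination, so absolute uncertainties add in quadrature:
  (δd)² = 0.102;  (δb)² = 24.0;  (2·δa)² = 2500;  (δu)² = 0.144;  (δz)² = 1.44
δS = √(2530) = 50.3

50.3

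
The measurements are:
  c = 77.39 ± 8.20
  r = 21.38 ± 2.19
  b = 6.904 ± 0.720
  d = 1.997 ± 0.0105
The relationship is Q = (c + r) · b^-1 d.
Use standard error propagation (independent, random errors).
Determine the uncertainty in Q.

3.86

Let u = c + r = 98.77. δu = √(δc² + δr²) = √(67.2 + 4.80) = 8.49, so δu/u = 0.0859.
Q is then a monomial in u, b, d:
δQ/Q = √((δu/u)² + (-1·δb/b)² + (1·δd/d)²) = √(0.00738 + 0.0109 + 2.76e-05) = 0.135
Q = 28.57, so δQ = 0.135 × 28.57 = 3.86.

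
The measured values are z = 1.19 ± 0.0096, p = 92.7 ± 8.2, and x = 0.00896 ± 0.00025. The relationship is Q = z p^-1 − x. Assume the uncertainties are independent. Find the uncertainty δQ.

Let w = z·p^-1 = 0.0128. δw/w = √((1·δz/z)² + (-1·δp/p)²) = √(6.51e-05 + 0.00782) = 0.0888, so δw = 0.00114.
Q = w − x: δQ = √(δw² + δx²) = √(1.3e-06 + 6.25e-08) = 0.00117

0.00117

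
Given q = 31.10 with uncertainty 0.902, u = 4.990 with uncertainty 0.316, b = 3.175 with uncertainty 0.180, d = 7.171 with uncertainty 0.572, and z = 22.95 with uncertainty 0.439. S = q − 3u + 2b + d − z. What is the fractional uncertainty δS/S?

S is a linear combination, so absolute uncertainties add in quadrature:
  (δq)² = 0.814;  (3·δu)² = 0.899;  (2·δb)² = 0.130;  (δd)² = 0.327;  (δz)² = 0.193
δS = √(2.36) = 1.54
S = 6.701, so δS/S = 1.54/6.701 = 0.229.

0.229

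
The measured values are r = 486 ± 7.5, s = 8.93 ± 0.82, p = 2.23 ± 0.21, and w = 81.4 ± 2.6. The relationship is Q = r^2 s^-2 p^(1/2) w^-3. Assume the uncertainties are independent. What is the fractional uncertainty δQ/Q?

0.215

Q is a product of powers, so relative uncertainties combine in quadrature:
  (2·δr/r)² = (2×0.0154)² = 0.000953;  (-2·δs/s)² = (-2×0.0918)² = 0.0337;  (½·δp/p)² = (0.5×0.0942)² = 0.00222;  (-3·δw/w)² = (-3×0.0319)² = 0.00918
δQ/Q = √(0.0461) = 0.215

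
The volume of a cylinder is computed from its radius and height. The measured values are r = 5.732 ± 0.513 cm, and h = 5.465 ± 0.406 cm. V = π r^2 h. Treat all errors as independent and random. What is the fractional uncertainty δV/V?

V is a product of powers, so relative uncertainties combine in quadrature:
  (2·δr/r)² = (2×0.0895)² = 0.0320;  (1·δh/h)² = (1×0.0743)² = 0.00552
δV/V = √(0.0376) = 0.194

0.194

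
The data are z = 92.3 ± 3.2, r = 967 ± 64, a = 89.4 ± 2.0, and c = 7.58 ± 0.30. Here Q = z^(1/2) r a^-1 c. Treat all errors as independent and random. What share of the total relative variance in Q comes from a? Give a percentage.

(δQ/Q)² = (½·δz/z)² + (1·δr/r)² + (-1·δa/a)² + (1·δc/c)²
  z term: (0.5×0.0347)² = 0.000300
  r term: (1×0.0662)² = 0.00438
  a term: (-1×0.0224)² = 0.000500
  c term: (1×0.0396)² = 0.00157
Total = 0.00675. Share from a = 0.000500/0.00675 = 0.0742.

7.42%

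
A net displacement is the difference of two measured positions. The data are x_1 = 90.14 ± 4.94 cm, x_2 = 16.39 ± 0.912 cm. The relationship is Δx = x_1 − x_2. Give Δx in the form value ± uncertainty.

Absolute uncertainties add in quadrature for a linear combination:
  (δx_1)² = 24.4;  (δx_2)² = 0.832
δΔx = √(25.2) = 5.02 cm
Δx = 73.75 cm.

73.75 ± 5.02 cm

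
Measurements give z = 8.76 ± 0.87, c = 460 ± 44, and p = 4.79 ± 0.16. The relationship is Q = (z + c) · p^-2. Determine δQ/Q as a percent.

11.5%

Let u = z + c = 469. δu = √(δz² + δc²) = √(0.757 + 1940) = 44.0, so δu/u = 0.0939.
Q is then a monomial in u, p:
δQ/Q = √((δu/u)² + (-2·δp/p)²) = √(0.00881 + 0.00446) = 0.115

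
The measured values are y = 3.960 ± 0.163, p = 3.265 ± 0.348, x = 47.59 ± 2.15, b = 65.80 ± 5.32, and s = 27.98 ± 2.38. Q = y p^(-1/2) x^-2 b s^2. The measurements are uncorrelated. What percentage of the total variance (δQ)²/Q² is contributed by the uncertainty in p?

(δQ/Q)² = (1·δy/y)² + (−½·δp/p)² + (-2·δx/x)² + (1·δb/b)² + (2·δs/s)²
  y term: (1×0.0412)² = 0.00169
  p term: (-0.5×0.107)² = 0.00284
  x term: (-2×0.0452)² = 0.00816
  b term: (1×0.0809)² = 0.00654
  s term: (2×0.0851)² = 0.0289
Total = 0.0482. Share from p = 0.00284/0.0482 = 0.0590.

5.90%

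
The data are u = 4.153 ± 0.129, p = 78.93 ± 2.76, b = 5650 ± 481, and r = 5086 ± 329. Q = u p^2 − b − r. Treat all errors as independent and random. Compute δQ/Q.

Let w = u·p^2 = 25870. δw/w = √((1·δu/u)² + (2·δp/p)²) = √(0.000965 + 0.00489) = 0.0765, so δw = 1980.
Q = w − b − r: δQ = √(δw² + δb² + δr²) = √(3.92e+06 + 2.31e+05 + 1.08e+05) = 2060
Q = 15140, so δQ/Q = 2060/15140 = 0.136.

0.136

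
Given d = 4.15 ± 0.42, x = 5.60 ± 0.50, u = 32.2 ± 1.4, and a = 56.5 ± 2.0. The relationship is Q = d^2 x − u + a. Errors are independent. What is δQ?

21.5

Let p = d^2·x = 96.4. δp/p = √((2·δd/d)² + (1·δx/x)²) = √(0.0410 + 0.00797) = 0.221, so δp = 21.3.
Q = p − u + a: δQ = √(δp² + δu² + δa²) = √(455 + 1.96 + 4.00) = 21.5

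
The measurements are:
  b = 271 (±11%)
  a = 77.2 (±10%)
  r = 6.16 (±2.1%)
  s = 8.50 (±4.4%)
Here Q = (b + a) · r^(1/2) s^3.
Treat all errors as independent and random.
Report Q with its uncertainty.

(5.31 ± 0.845) × 10^5

Let u = b + a = 348. δu = √(δb² + δa²) = √(889 + 59.6) = 30.8, so δu/u = 0.0884.
Q is then a monomial in u, r, s:
δQ/Q = √((δu/u)² + (½·δr/r)² + (3·δs/s)²) = √(0.00782 + 0.000110 + 0.0174) = 0.159
Q = 5.31e+05, so δQ = 0.159 × 5.31e+05 = 84500.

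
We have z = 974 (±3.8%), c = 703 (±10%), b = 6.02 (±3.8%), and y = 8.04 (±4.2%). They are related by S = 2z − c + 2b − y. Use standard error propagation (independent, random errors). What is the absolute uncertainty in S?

S is a linear combination, so absolute uncertainties add in quadrature:
  (2·δz)² = 5480;  (δc)² = 4940;  (2·δb)² = 0.209;  (δy)² = 0.114
δS = √(10400) = 102

102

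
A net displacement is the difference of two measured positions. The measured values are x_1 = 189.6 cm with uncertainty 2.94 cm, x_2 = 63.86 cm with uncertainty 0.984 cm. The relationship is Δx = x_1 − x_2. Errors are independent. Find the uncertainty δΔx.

3.10 cm

Absolute uncertainties add in quadrature for a linear combination:
  (δx_1)² = 8.64;  (δx_2)² = 0.968
δΔx = √(9.61) = 3.10 cm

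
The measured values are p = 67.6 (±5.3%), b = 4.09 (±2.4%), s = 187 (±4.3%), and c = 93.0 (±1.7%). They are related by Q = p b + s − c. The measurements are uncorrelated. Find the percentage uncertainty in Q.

4.87%

Let w = p·b = 276. δw/w = √((1·δp/p)² + (1·δb/b)²) = √(0.00281 + 0.000576) = 0.0582, so δw = 16.1.
Q = w + s − c: δQ = √(δw² + δs² + δc²) = √(259 + 64.7 + 2.50) = 18.1
Q = 370, so δQ/Q = 18.1/370 = 0.0487.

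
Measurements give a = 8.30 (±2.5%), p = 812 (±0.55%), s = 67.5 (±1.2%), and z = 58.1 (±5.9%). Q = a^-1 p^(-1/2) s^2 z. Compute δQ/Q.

For a monomial Q ∝ a^-1, p^(-1/2), s^2, z, fractional errors add in quadrature:
  (-1·δa/a)² = (-1×0.0250)² = 0.000625;  (−½·δp/p)² = (-0.5×0.00550)² = 7.56e-06;  (2·δs/s)² = (2×0.0120)² = 0.000576;  (1·δz/z)² = (1×0.0590)² = 0.00348
δQ/Q = √(0.00469) = 0.0685

0.0685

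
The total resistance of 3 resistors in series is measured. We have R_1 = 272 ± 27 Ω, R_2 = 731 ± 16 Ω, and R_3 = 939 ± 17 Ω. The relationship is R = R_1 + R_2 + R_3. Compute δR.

Sums and differences: (δR)² = Σ (cᵢ δxᵢ)².
  (δR_1)² = 729;  (δR_2)² = 256;  (δR_3)² = 289
δR = √(1270) = 35.7 Ω

35.7 Ω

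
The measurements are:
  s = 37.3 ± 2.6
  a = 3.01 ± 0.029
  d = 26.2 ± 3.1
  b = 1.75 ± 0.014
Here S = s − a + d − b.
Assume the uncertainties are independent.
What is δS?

S is a linear combination, so absolute uncertainties add in quadrature:
  (δs)² = 6.76;  (δa)² = 0.000841;  (δd)² = 9.61;  (δb)² = 0.000196
δS = √(16.4) = 4.05

4.05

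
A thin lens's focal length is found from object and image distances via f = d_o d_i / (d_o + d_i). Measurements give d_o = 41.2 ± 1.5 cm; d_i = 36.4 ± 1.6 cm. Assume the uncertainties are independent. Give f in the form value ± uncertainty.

19.3 ± 0.559 cm

∂f/∂d_o = (d_i/(d_o+d_i))² = 0.220;  ∂f/∂d_i = (d_o/(d_o+d_i))² = 0.282
δf = √((∂f/∂d_o · δd_o)² + (∂f/∂d_i · δd_i)²) = √(0.109 + 0.203) = 0.559 cm
f = 19.3 cm.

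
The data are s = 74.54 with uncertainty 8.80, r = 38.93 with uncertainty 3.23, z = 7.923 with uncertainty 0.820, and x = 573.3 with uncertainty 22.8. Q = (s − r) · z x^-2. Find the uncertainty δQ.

Let u = s − r = 35.61. δu = √(δs² + δr²) = √(77.4 + 10.4) = 9.37, so δu/u = 0.263.
Q is then a monomial in u, z, x:
δQ/Q = √((δu/u)² + (1·δz/z)² + (-2·δx/x)²) = √(0.0693 + 0.0107 + 0.00633) = 0.294
Q = 0.0008584, so δQ = 0.294 × 0.0008584 = 0.000252.

0.000252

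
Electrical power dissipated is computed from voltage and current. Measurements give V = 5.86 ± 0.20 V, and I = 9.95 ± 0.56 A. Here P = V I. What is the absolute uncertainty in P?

3.84 W

Relative error in a monomial: (δP/P)² = Σ (nᵢ · δxᵢ/xᵢ)².
  (1·δV/V)² = (1×0.0341)² = 0.00116;  (1·δI/I)² = (1×0.0563)² = 0.00317
δP/P = √(0.00433) = 0.0658
P = 58.3 W, so δP = 0.0658 × 58.3 = 3.84 W.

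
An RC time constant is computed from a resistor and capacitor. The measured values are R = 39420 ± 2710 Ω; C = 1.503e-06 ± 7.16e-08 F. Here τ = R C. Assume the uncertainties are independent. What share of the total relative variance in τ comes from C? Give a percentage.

(δτ/τ)² = (1·δR/R)² + (1·δC/C)²
  R term: (1×0.0687)² = 0.00473
  C term: (1×0.0476)² = 0.00227
Total = 0.00700. Share from C = 0.00227/0.00700 = 0.324.

32.4%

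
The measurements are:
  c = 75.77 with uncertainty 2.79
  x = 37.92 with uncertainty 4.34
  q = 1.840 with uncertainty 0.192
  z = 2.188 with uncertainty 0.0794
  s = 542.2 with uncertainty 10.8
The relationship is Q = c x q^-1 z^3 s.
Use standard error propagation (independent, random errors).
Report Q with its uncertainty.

Q is a product of powers, so relative uncertainties combine in quadrature:
  (1·δc/c)² = (1×0.0368)² = 0.00136;  (1·δx/x)² = (1×0.114)² = 0.0131;  (-1·δq/q)² = (-1×0.104)² = 0.0109;  (3·δz/z)² = (3×0.0363)² = 0.0119;  (1·δs/s)² = (1×0.0199)² = 0.000397
δQ/Q = √(0.0376) = 0.194
Q = 8.868e+06, so δQ = 0.194 × 8.868e+06 = 1.72e+06.

(8.868 ± 1.72) × 10^6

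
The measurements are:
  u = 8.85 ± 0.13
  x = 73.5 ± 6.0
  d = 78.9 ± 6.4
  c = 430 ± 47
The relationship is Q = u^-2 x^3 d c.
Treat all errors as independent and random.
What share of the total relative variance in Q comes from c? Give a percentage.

(δQ/Q)² = (-2·δu/u)² + (3·δx/x)² + (1·δd/d)² + (1·δc/c)²
  u term: (-2×0.0147)² = 0.000863
  x term: (3×0.0816)² = 0.0600
  d term: (1×0.0811)² = 0.00658
  c term: (1×0.109)² = 0.0119
Total = 0.0794. Share from c = 0.0119/0.0794 = 0.151.

15.1%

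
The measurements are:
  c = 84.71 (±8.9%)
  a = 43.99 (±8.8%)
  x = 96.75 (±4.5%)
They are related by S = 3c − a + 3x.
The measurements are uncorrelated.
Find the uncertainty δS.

26.4

For a sum/difference, combine absolute errors in quadrature:
  (3·δc)² = 512;  (δa)² = 15.0;  (3·δx)² = 171
δS = √(697) = 26.4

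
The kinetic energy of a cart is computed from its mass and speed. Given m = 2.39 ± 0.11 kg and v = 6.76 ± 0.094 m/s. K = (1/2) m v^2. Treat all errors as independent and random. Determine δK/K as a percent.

5.38%

Products/powers → add relative errors in quadrature, weighted by exponent:
  (1·δm/m)² = (1×0.0460)² = 0.00212;  (2·δv/v)² = (2×0.0139)² = 0.000773
δK/K = √(0.00289) = 0.0538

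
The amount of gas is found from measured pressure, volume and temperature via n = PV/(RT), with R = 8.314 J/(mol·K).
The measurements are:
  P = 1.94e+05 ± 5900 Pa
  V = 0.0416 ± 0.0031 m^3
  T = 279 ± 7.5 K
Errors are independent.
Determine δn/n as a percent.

8.49%

Relative error in a monomial: (δn/n)² = Σ (nᵢ · δxᵢ/xᵢ)².
  (1·δP/P)² = (1×0.0304)² = 0.000925;  (1·δV/V)² = (1×0.0745)² = 0.00555;  (-1·δT/T)² = (-1×0.0269)² = 0.000723
δn/n = √(0.00720) = 0.0849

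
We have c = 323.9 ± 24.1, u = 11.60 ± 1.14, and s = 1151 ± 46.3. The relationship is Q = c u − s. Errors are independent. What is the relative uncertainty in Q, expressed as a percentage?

17.9%

Let p = c·u = 3757. δp/p = √((1·δc/c)² + (1·δu/u)²) = √(0.00554 + 0.00966) = 0.123, so δp = 463.
Q = p − s: δQ = √(δp² + δs²) = √(2.14e+05 + 2140) = 465
Q = 2606, so δQ/Q = 465/2606 = 0.179.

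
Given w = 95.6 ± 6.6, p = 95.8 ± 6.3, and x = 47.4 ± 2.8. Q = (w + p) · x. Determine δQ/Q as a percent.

7.59%

Let u = w + p = 191. δu = √(δw² + δp²) = √(43.6 + 39.7) = 9.12, so δu/u = 0.0477.
Q is then a monomial in u, x:
δQ/Q = √((δu/u)² + (1·δx/x)²) = √(0.00227 + 0.00349) = 0.0759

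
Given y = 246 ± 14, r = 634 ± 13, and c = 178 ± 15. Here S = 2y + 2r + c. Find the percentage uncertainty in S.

2.12%

Absolute uncertainties add in quadrature for a linear combination:
  (2·δy)² = 784;  (2·δr)² = 676;  (δc)² = 225
δS = √(1680) = 41.0
S = 1940, so δS/S = 41.0/1940 = 0.0212.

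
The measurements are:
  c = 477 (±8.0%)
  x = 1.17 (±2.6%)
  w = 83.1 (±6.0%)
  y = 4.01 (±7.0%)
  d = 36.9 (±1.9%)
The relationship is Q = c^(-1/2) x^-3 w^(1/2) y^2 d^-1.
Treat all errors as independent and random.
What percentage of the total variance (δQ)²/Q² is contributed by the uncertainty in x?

21.3%

(δQ/Q)² = (−½·δc/c)² + (-3·δx/x)² + (½·δw/w)² + (2·δy/y)² + (-1·δd/d)²
  c term: (-0.5×0.0800)² = 0.00160
  x term: (-3×0.0260)² = 0.00608
  w term: (0.5×0.0600)² = 0.000900
  y term: (2×0.0700)² = 0.0196
  d term: (-1×0.0190)² = 0.000361
Total = 0.0285. Share from x = 0.00608/0.0285 = 0.213.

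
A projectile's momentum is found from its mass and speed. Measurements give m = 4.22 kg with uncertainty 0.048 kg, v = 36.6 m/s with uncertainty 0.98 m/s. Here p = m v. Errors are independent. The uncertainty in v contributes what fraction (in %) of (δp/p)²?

(δp/p)² = (1·δm/m)² + (1·δv/v)²
  m term: (1×0.0114)² = 0.000129
  v term: (1×0.0268)² = 0.000717
Total = 0.000846. Share from v = 0.000717/0.000846 = 0.847.

84.7%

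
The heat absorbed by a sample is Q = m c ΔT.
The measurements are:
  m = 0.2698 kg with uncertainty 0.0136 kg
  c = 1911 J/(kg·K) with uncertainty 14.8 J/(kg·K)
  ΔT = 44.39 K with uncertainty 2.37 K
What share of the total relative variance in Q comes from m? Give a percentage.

46.6%

(δQ/Q)² = (1·δm/m)² + (1·δc/c)² + (1·δΔT/ΔT)²
  m term: (1×0.0504)² = 0.00254
  c term: (1×0.00774)² = 6e-05
  ΔT term: (1×0.0534)² = 0.00285
Total = 0.00545. Share from m = 0.00254/0.00545 = 0.466.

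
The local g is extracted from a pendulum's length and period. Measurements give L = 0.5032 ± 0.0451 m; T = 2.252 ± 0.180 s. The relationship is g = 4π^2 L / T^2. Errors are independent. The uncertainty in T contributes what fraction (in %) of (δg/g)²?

76.1%

(δg/g)² = (1·δL/L)² + (-2·δT/T)²
  L term: (1×0.0896)² = 0.00803
  T term: (-2×0.0799)² = 0.0256
Total = 0.0336. Share from T = 0.0256/0.0336 = 0.761.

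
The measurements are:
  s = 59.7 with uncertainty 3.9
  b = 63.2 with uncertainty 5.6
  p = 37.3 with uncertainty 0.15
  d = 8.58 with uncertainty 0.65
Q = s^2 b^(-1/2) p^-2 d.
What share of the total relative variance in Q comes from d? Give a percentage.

23.1%

(δQ/Q)² = (2·δs/s)² + (−½·δb/b)² + (-2·δp/p)² + (1·δd/d)²
  s term: (2×0.0653)² = 0.0171
  b term: (-0.5×0.0886)² = 0.00196
  p term: (-2×0.00402)² = 6.47e-05
  d term: (1×0.0758)² = 0.00574
Total = 0.0248. Share from d = 0.00574/0.0248 = 0.231.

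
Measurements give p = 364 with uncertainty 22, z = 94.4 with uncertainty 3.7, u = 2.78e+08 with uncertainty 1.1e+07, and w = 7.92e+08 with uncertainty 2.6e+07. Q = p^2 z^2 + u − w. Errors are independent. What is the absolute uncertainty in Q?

Let h = p^2·z^2 = 1.18e+09. δh/h = √((2·δp/p)² + (2·δz/z)²) = √(0.0146 + 0.00614) = 0.144, so δh = 1.7e+08.
Q = h + u − w: δQ = √(δh² + δu² + δw²) = √(2.89e+16 + 1.21e+14 + 6.76e+14) = 1.72e+08

1.72e+08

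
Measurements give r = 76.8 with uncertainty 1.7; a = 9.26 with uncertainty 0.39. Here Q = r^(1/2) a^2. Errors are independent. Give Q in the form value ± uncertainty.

Each factor contributes (exponent × relative error)² to (δQ/Q)²:
  (½·δr/r)² = (0.5×0.0221)² = 0.000122;  (2·δa/a)² = (2×0.0421)² = 0.00710
δQ/Q = √(0.00722) = 0.0850
Q = 751, so δQ = 0.0850 × 751 = 63.8.

751 ± 63.8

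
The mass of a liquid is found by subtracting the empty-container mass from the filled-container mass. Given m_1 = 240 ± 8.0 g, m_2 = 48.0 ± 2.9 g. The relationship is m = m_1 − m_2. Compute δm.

m is a linear combination, so absolute uncertainties add in quadrature:
  (δm_1)² = 64.0;  (δm_2)² = 8.41
δm = √(72.4) = 8.51 g

8.51 g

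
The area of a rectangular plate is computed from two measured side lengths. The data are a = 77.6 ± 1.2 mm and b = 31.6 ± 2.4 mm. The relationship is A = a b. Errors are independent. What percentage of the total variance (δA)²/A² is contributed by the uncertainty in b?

96.0%

(δA/A)² = (1·δa/a)² + (1·δb/b)²
  a term: (1×0.0155)² = 0.000239
  b term: (1×0.0759)² = 0.00577
Total = 0.00601. Share from b = 0.00577/0.00601 = 0.960.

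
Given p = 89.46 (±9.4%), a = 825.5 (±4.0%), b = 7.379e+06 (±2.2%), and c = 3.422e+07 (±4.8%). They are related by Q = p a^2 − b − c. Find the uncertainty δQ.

7.7e+06

Let w = p·a^2 = 6.096e+07. δw/w = √((1·δp/p)² + (2·δa/a)²) = √(0.00884 + 0.00640) = 0.123, so δw = 7.52e+06.
Q = w − b − c: δQ = √(δw² + δb² + δc²) = √(5.66e+13 + 2.64e+10 + 2.7e+12) = 7.7e+06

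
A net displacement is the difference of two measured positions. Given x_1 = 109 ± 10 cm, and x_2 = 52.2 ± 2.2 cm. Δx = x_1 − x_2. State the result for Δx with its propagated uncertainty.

56.8 ± 10.2 cm

Each term contributes (cᵢ δxᵢ)² to (δΔx)²:
  (δx_1)² = 100;  (δx_2)² = 4.84
δΔx = √(105) = 10.2 cm
Δx = 56.8 cm.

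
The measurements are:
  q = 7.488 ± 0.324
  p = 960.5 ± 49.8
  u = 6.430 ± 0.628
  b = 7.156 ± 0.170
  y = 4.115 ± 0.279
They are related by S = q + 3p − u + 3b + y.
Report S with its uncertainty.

Absolute uncertainties add in quadrature for a linear combination:
  (δq)² = 0.105;  (3·δp)² = 22300;  (δu)² = 0.394;  (3·δb)² = 0.260;  (δy)² = 0.0778
δS = √(22300) = 149
S = 2908.

2908 ± 149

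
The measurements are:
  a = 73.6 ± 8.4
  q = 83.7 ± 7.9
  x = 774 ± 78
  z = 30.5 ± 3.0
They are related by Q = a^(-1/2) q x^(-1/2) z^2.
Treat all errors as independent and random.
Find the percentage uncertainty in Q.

23.1%

Relative error in a monomial: (δQ/Q)² = Σ (nᵢ · δxᵢ/xᵢ)².
  (−½·δa/a)² = (-0.5×0.114)² = 0.00326;  (1·δq/q)² = (1×0.0944)² = 0.00891;  (−½·δx/x)² = (-0.5×0.101)² = 0.00254;  (2·δz/z)² = (2×0.0984)² = 0.0387
δQ/Q = √(0.0534) = 0.231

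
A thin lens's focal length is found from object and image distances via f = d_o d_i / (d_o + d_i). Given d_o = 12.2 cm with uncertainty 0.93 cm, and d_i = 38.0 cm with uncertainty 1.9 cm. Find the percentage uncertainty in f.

5.90%

∂f/∂d_o = (d_i/(d_o+d_i))² = 0.573;  ∂f/∂d_i = (d_o/(d_o+d_i))² = 0.0591
δf = √((∂f/∂d_o · δd_o)² + (∂f/∂d_i · δd_i)²) = √(0.284 + 0.0126) = 0.545 cm
f = 9.24 cm, so δf/f = 0.545/9.24 = 0.0590.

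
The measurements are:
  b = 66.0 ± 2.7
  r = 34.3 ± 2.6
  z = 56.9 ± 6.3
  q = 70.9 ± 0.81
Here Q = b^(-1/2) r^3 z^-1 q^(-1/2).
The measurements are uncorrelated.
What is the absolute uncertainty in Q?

Each factor contributes (exponent × relative error)² to (δQ/Q)²:
  (−½·δb/b)² = (-0.5×0.0409)² = 0.000418;  (3·δr/r)² = (3×0.0758)² = 0.0517;  (-1·δz/z)² = (-1×0.111)² = 0.0123;  (−½·δq/q)² = (-0.5×0.0114)² = 3.26e-05
δQ/Q = √(0.0644) = 0.254
Q = 10.4, so δQ = 0.254 × 10.4 = 2.63.

2.63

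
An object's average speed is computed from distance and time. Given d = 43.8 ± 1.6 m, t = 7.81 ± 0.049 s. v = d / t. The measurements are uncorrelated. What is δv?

0.208 m/s

Since v is a product/quotient, work with relative uncertainties:
  (1·δd/d)² = (1×0.0365)² = 0.00133;  (-1·δt/t)² = (-1×0.00627)² = 3.94e-05
δv/v = √(0.00137) = 0.0371
v = 5.61 m/s, so δv = 0.0371 × 5.61 = 0.208 m/s.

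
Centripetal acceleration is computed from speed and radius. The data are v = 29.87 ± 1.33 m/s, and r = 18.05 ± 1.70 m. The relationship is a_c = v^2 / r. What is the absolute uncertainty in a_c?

For a monomial a_c ∝ v^2, r^-1, fractional errors add in quadrature:
  (2·δv/v)² = (2×0.0445)² = 0.00793;  (-1·δr/r)² = (-1×0.0942)² = 0.00887
δa_c/a_c = √(0.0168) = 0.130
a_c = 49.43 m/s^2, so δa_c = 0.130 × 49.43 = 6.41 m/s^2.

6.41 m/s^2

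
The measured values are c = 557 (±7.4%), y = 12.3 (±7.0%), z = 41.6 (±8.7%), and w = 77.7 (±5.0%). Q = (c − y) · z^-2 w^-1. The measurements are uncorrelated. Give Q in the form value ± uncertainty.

0.00405 ± 0.000795

Let u = c − y = 545. δu = √(δc² + δy²) = √(1700 + 0.741) = 41.2, so δu/u = 0.0757.
Q is then a monomial in u, z, w:
δQ/Q = √((δu/u)² + (-2·δz/z)² + (-1·δw/w)²) = √(0.00573 + 0.0303 + 0.00250) = 0.196
Q = 0.00405, so δQ = 0.196 × 0.00405 = 0.000795.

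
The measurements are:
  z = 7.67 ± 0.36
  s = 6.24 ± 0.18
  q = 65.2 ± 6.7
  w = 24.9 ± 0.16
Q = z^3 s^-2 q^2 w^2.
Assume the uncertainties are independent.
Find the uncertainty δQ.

Each factor contributes (exponent × relative error)² to (δQ/Q)²:
  (3·δz/z)² = (3×0.0469)² = 0.0198;  (-2·δs/s)² = (-2×0.0288)² = 0.00333;  (2·δq/q)² = (2×0.103)² = 0.0422;  (2·δw/w)² = (2×0.00643)² = 0.000165
δQ/Q = √(0.0656) = 0.256
Q = 3.05e+07, so δQ = 0.256 × 3.05e+07 = 7.82e+06.

7.82e+06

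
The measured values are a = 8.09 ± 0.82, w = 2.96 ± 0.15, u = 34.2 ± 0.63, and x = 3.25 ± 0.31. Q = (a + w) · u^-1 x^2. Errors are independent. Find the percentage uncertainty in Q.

Let h = a + w = 11.1. δh = √(δa² + δw²) = √(0.672 + 0.0225) = 0.834, so δh/h = 0.0754.
Q is then a monomial in h, u, x:
δQ/Q = √((δh/h)² + (-1·δu/u)² + (2·δx/x)²) = √(0.00569 + 0.000339 + 0.0364) = 0.206

20.6%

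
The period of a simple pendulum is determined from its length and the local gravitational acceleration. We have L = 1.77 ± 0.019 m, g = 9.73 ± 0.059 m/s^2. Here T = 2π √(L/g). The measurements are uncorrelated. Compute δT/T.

T is a product of powers, so relative uncertainties combine in quadrature:
  (½·δL/L)² = (0.5×0.0107)² = 2.88e-05;  (−½·δg/g)² = (-0.5×0.00606)² = 9.19e-06
δT/T = √(3.8e-05) = 0.00616

0.00616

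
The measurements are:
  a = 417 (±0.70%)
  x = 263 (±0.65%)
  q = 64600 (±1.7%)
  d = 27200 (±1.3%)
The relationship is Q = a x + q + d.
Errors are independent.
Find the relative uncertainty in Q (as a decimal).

Let p = a·x = 1.1e+05. δp/p = √((1·δa/a)² + (1·δx/x)²) = √(4.9e-05 + 4.23e-05) = 0.00955, so δp = 1050.
Q = p + q + d: δQ = √(δp² + δq² + δd²) = √(1.1e+06 + 1.21e+06 + 1.25e+05) = 1560
Q = 2.01e+05, so δQ/Q = 1560/2.01e+05 = 0.00774.

0.00774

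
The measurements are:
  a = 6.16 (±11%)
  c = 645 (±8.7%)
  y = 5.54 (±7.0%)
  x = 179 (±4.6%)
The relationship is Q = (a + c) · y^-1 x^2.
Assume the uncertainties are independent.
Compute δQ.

5.43e+05

Let u = a + c = 651. δu = √(δa² + δc²) = √(0.459 + 3150) = 56.1, so δu/u = 0.0862.
Q is then a monomial in u, y, x:
δQ/Q = √((δu/u)² + (-1·δy/y)² + (2·δx/x)²) = √(0.00743 + 0.00490 + 0.00846) = 0.144
Q = 3.77e+06, so δQ = 0.144 × 3.77e+06 = 5.43e+05.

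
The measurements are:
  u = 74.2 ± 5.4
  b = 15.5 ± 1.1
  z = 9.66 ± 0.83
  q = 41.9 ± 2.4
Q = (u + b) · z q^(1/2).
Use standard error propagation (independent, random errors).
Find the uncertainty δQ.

Let w = u + b = 89.7. δw = √(δu² + δb²) = √(29.2 + 1.21) = 5.51, so δw/w = 0.0614.
Q is then a monomial in w, z, q:
δQ/Q = √((δw/w)² + (1·δz/z)² + (½·δq/q)²) = √(0.00377 + 0.00738 + 0.000820) = 0.109
Q = 5610, so δQ = 0.109 × 5610 = 614.

614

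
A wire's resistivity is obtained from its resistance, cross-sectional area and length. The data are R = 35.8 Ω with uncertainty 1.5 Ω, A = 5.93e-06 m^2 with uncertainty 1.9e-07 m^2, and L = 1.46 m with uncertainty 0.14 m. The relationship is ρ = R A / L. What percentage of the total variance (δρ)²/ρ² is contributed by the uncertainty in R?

14.7%

(δρ/ρ)² = (1·δR/R)² + (1·δA/A)² + (-1·δL/L)²
  R term: (1×0.0419)² = 0.00176
  A term: (1×0.0320)² = 0.00103
  L term: (-1×0.0959)² = 0.00919
Total = 0.0120. Share from R = 0.00176/0.0120 = 0.147.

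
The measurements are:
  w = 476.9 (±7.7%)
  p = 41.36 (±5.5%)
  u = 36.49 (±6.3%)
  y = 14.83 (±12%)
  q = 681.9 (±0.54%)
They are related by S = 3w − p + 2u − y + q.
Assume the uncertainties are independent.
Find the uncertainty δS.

110

Absolute uncertainties add in quadrature for a linear combination:
  (3·δw)² = 12100;  (δp)² = 5.17;  (2·δu)² = 21.1;  (δy)² = 3.17;  (δq)² = 13.6
δS = √(12200) = 110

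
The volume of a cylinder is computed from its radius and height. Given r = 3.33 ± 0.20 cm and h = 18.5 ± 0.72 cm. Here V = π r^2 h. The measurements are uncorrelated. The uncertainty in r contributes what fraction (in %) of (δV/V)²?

(δV/V)² = (2·δr/r)² + (1·δh/h)²
  r term: (2×0.0601)² = 0.0144
  h term: (1×0.0389)² = 0.00151
Total = 0.0159. Share from r = 0.0144/0.0159 = 0.905.

90.5%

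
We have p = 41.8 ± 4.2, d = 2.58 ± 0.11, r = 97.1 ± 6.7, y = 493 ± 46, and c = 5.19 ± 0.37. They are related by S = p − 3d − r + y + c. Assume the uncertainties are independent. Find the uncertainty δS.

Absolute uncertainties add in quadrature for a linear combination:
  (δp)² = 17.6;  (3·δd)² = 0.109;  (δr)² = 44.9;  (δy)² = 2120;  (δc)² = 0.137
δS = √(2180) = 46.7

46.7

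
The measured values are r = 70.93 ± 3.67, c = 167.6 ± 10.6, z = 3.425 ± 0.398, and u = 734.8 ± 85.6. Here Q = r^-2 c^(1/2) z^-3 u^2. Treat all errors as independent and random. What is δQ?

15.0

Q is a product of powers, so relative uncertainties combine in quadrature:
  (-2·δr/r)² = (-2×0.0517)² = 0.0107;  (½·δc/c)² = (0.5×0.0632)² = 0.00100;  (-3·δz/z)² = (-3×0.116)² = 0.122;  (2·δu/u)² = (2×0.116)² = 0.0543
δQ/Q = √(0.188) = 0.433
Q = 34.58, so δQ = 0.433 × 34.58 = 15.0.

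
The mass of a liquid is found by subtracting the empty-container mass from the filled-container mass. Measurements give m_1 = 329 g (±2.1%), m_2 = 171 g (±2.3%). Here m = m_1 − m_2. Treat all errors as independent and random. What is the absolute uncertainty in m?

7.95 g

For a sum/difference, combine absolute errors in quadrature:
  (δm_1)² = 47.7;  (δm_2)² = 15.5
δm = √(63.2) = 7.95 g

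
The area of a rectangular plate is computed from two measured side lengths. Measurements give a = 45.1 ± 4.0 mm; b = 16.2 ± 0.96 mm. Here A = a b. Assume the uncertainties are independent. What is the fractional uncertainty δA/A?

0.107

A is a product of powers, so relative uncertainties combine in quadrature:
  (1·δa/a)² = (1×0.0887)² = 0.00787;  (1·δb/b)² = (1×0.0593)² = 0.00351
δA/A = √(0.0114) = 0.107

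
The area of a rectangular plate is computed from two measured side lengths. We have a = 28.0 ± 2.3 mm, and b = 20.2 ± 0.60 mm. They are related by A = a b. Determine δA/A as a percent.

8.73%

Since A is a product/quotient, work with relative uncertainties:
  (1·δa/a)² = (1×0.0821)² = 0.00675;  (1·δb/b)² = (1×0.0297)² = 0.000882
δA/A = √(0.00763) = 0.0873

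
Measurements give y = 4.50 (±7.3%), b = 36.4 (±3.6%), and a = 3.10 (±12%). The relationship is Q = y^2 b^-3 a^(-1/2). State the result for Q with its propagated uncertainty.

Q is a product of powers, so relative uncertainties combine in quadrature:
  (2·δy/y)² = (2×0.0730)² = 0.0213;  (-3·δb/b)² = (-3×0.0360)² = 0.0117;  (−½·δa/a)² = (-0.5×0.120)² = 0.00360
δQ/Q = √(0.0366) = 0.191
Q = 0.000238, so δQ = 0.191 × 0.000238 = 4.56e-05.

(2.38 ± 0.456) × 10^-4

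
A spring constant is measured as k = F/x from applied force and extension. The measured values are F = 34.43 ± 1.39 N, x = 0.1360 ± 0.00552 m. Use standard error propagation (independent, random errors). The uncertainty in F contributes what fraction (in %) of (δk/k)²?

49.7%

(δk/k)² = (1·δF/F)² + (-1·δx/x)²
  F term: (1×0.0404)² = 0.00163
  x term: (-1×0.0406)² = 0.00165
Total = 0.00328. Share from F = 0.00163/0.00328 = 0.497.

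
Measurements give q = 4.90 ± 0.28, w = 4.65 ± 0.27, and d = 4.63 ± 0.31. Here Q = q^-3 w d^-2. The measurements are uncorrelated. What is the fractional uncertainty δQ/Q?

Each factor contributes (exponent × relative error)² to (δQ/Q)²:
  (-3·δq/q)² = (-3×0.0571)² = 0.0294;  (1·δw/w)² = (1×0.0581)² = 0.00337;  (-2·δd/d)² = (-2×0.0670)² = 0.0179
δQ/Q = √(0.0507) = 0.225

0.225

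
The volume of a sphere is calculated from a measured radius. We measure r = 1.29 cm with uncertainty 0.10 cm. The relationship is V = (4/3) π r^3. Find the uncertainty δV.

2.09 cm^3

V ∝ r^3, so δV/V = |3| · δr/r = 3 × 0.0775 = 0.233.
V = 8.99 cm^3, so δV = 0.233 × 8.99 = 2.09 cm^3.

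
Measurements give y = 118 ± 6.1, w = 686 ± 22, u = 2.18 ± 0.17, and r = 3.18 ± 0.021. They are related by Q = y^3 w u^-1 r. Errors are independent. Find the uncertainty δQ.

2.9e+08

Q is a product of powers, so relative uncertainties combine in quadrature:
  (3·δy/y)² = (3×0.0517)² = 0.0241;  (1·δw/w)² = (1×0.0321)² = 0.00103;  (-1·δu/u)² = (-1×0.0780)² = 0.00608;  (1·δr/r)² = (1×0.00660)² = 4.36e-05
δQ/Q = √(0.0312) = 0.177
Q = 1.64e+09, so δQ = 0.177 × 1.64e+09 = 2.9e+08.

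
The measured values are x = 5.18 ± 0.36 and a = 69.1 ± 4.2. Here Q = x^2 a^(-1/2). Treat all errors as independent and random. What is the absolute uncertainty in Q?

0.459

For a monomial Q ∝ x^2, a^(-1/2), fractional errors add in quadrature:
  (2·δx/x)² = (2×0.0695)² = 0.0193;  (−½·δa/a)² = (-0.5×0.0608)² = 0.000924
δQ/Q = √(0.0202) = 0.142
Q = 3.23, so δQ = 0.142 × 3.23 = 0.459.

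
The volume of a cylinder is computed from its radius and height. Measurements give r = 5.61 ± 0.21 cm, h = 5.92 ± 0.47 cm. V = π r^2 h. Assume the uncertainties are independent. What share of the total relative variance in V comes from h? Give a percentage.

(δV/V)² = (2·δr/r)² + (1·δh/h)²
  r term: (2×0.0374)² = 0.00560
  h term: (1×0.0794)² = 0.00630
Total = 0.0119. Share from h = 0.00630/0.0119 = 0.529.

52.9%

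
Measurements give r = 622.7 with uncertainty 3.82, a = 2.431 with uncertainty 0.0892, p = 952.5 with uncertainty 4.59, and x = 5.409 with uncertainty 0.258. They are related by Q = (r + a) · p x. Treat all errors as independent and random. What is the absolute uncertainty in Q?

1.56e+05

Let u = r + a = 625.1. δu = √(δr² + δa²) = √(14.6 + 0.00796) = 3.82, so δu/u = 0.00611.
Q is then a monomial in u, p, x:
δQ/Q = √((δu/u)² + (1·δp/p)² + (1·δx/x)²) = √(3.74e-05 + 2.32e-05 + 0.00228) = 0.0483
Q = 3.221e+06, so δQ = 0.0483 × 3.221e+06 = 1.56e+05.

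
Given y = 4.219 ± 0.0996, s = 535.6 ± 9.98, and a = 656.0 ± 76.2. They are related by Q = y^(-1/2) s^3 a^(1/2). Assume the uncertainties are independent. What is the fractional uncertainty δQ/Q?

For a monomial Q ∝ y^(-1/2), s^3, a^(1/2), fractional errors add in quadrature:
  (−½·δy/y)² = (-0.5×0.0236)² = 0.000139;  (3·δs/s)² = (3×0.0186)² = 0.00312;  (½·δa/a)² = (0.5×0.116)² = 0.00337
δQ/Q = √(0.00664) = 0.0815

0.0815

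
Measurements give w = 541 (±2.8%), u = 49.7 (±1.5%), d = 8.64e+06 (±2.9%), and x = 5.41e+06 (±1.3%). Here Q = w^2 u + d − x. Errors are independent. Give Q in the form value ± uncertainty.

Let p = w^2·u = 1.45e+07. δp/p = √((2·δw/w)² + (1·δu/u)²) = √(0.00314 + 0.000225) = 0.0580, so δp = 8.43e+05.
Q = p + d − x: δQ = √(δp² + δd² + δx²) = √(7.11e+11 + 6.28e+10 + 4.95e+09) = 8.83e+05
Q = 1.78e+07.

(1.78 ± 0.0883) × 10^7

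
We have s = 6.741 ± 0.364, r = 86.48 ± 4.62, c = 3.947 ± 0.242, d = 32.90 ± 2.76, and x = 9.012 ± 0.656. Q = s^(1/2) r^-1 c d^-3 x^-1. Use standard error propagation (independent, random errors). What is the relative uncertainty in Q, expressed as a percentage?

Q is a product of powers, so relative uncertainties combine in quadrature:
  (½·δs/s)² = (0.5×0.0540)² = 0.000729;  (-1·δr/r)² = (-1×0.0534)² = 0.00285;  (1·δc/c)² = (1×0.0613)² = 0.00376;  (-3·δd/d)² = (-3×0.0839)² = 0.0633;  (-1·δx/x)² = (-1×0.0728)² = 0.00530
δQ/Q = √(0.0760) = 0.276

27.6%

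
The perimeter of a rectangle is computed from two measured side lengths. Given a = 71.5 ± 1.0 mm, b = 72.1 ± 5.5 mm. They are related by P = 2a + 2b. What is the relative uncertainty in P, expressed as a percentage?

3.89%

P is a linear combination, so absolute uncertainties add in quadrature:
  (2·δa)² = 4.00;  (2·δb)² = 121
δP = √(125) = 11.2 mm
P = 287 mm, so δP/P = 11.2/287 = 0.0389.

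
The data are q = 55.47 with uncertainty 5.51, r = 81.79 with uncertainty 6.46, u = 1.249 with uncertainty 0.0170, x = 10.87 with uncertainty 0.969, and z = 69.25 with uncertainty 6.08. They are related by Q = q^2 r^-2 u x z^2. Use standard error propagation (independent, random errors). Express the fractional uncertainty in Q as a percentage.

Since Q is a product/quotient, work with relative uncertainties:
  (2·δq/q)² = (2×0.0993)² = 0.0395;  (-2·δr/r)² = (-2×0.0790)² = 0.0250;  (1·δu/u)² = (1×0.0136)² = 0.000185;  (1·δx/x)² = (1×0.0891)² = 0.00795;  (2·δz/z)² = (2×0.0878)² = 0.0308
δQ/Q = √(0.103) = 0.322

32.2%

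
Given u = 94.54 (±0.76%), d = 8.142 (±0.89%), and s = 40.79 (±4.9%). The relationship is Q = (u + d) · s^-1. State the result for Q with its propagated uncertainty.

2.517 ± 0.125

Let w = u + d = 102.7. δw = √(δu² + δd²) = √(0.516 + 0.00525) = 0.722, so δw/w = 0.00703.
Q is then a monomial in w, s:
δQ/Q = √((δw/w)² + (-1·δs/s)²) = √(4.95e-05 + 0.00240) = 0.0495
Q = 2.517, so δQ = 0.0495 × 2.517 = 0.125.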